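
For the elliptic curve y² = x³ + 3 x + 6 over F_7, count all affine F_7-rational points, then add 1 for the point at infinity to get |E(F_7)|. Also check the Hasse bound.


Affine points = {(3, 0), (6, 3), (6, 4)}; affine count = 3; |E(F_7)| = 4.

Discriminant check: Δ ∝ 4a³ + 27b² = 4·3³ + 27·6² = 4·27 + 27·36 ≡ 2 (mod 7). Nonzero ⇒ E is nonsingular.
For each x ∈ F_7, compute rhs = x³ + 3·x + 6 mod 7, then count y ∈ F_7 with y² ≡ rhs.
  x = 0: rhs = 6, matching y values: none (0 points).
  x = 1: rhs = 3, matching y values: none (0 points).
  x = 2: rhs = 6, matching y values: none (0 points).
  x = 3: rhs = 0, matching y values: 0 (1 points).
  x = 4: rhs = 5, matching y values: none (0 points).
  x = 5: rhs = 6, matching y values: none (0 points).
  x = 6: rhs = 2, matching y values: 3, 4 (2 points).
Total affine count: 3.
Full point count |E(F_7)| = 3 + 1 = 4.
Hasse bound: |4 − (7+1)| = |-4| = 4 ≤ 2√7 ≈ 5.2915 ✓.


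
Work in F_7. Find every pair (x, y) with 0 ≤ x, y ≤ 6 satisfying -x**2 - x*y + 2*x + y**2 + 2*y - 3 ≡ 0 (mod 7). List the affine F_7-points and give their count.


Affine F_7-points: {(0, 1), (0, 4), (1, 1), (1, 5), (3, 3), (3, 5), (5, 4), (5, 6)}; count = 8.

For each of the 49 pairs (x, y) ∈ F_7², evaluate f(x, y) mod 7. Record the zeros.
  x = 0: [0↦4, 1↦0, 2↦5, 3↦5, 4↦0, 5↦4, 6↦3]  zeros at y ∈ {1, 4}
  x = 1: [0↦5, 1↦0, 2↦4, 3↦3, 4↦4, 5↦0, 6↦5]  zeros at y ∈ {1, 5}
  x = 2: [0↦4, 1↦5, 2↦1, 3↦6, 4↦6, 5↦1, 6↦5]  zeros at y ∈ ∅
  x = 3: [0↦1, 1↦1, 2↦3, 3↦0, 4↦6, 5↦0, 6↦3]  zeros at y ∈ {3, 5}
  x = 4: [0↦3, 1↦2, 2↦3, 3↦6, 4↦4, 5↦4, 6↦6]  zeros at y ∈ ∅
  x = 5: [0↦3, 1↦1, 2↦1, 3↦3, 4↦0, 5↦6, 6↦0]  zeros at y ∈ {4, 6}
  x = 6: [0↦1, 1↦5, 2↦4, 3↦5, 4↦1, 5↦6, 6↦6]  zeros at y ∈ ∅
Collecting zeros: affine points = {(0, 1), (0, 4), (1, 1), (1, 5), (3, 3), (3, 5), (5, 4), (5, 6)}.
Total count |C(F_7)_aff| = 8.


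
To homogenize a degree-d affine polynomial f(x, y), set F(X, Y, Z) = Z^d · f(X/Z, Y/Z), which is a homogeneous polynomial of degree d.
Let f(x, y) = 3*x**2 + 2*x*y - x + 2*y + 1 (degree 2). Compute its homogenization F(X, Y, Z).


F(X, Y, Z) = 3*X**2 + 2*X*Y - X*Z + 2*Y*Z + Z**2

deg(f) = 2.
Substitute x = X/Z, y = Y/Z into f, then multiply by Z^2.
  monomial 3·x^2·y^0 ↦ 3·X^2·Y^0·Z^0.
  monomial 2·x^1·y^1 ↦ 2·X^1·Y^1·Z^0.
  monomial -1·x^1·y^0 ↦ -1·X^1·Y^0·Z^1.
  monomial 2·x^0·y^1 ↦ 2·X^0·Y^1·Z^1.
  monomial 1·x^0·y^0 ↦ 1·X^0·Y^0·Z^2.
Collecting: F(X, Y, Z) = 3*X**2 + 2*X*Y - X*Z + 2*Y*Z + Z**2.


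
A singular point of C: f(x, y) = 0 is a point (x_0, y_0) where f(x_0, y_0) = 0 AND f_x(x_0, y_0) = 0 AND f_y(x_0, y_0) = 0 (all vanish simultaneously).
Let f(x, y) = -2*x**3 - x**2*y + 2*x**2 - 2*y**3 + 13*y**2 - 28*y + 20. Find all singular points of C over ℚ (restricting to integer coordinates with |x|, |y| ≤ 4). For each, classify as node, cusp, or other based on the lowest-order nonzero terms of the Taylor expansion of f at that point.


Singular points: {(0, 2)}; classification: cusp.

Compute partial derivatives:
  f_x = -6*x**2 - 2*x*y + 4*x.
  f_y = -x**2 - 6*y**2 + 26*y - 28.
Scan x_0 ∈ {−4, ..., 4}. For each x_0, f_y(x_0, y) is a polynomial in y; find its integer roots y ∈ {−4, ..., 4}, then test f_x and f at those candidates.
  x = -4: f_y(-4, y) = -6*y**2 + 26*y - 44; no integer root y with |y| ≤ 4.
  x = -3: f_y(-3, y) = -6*y**2 + 26*y - 37; no integer root y with |y| ≤ 4.
  x = -2: f_y(-2, y) = -6*y**2 + 26*y - 32; no integer root y with |y| ≤ 4.
  x = -1: f_y(-1, y) = -6*y**2 + 26*y - 29; no integer root y with |y| ≤ 4.
  x = 0: f_y(0, y) = -6*y**2 + 26*y - 28; vanishes at y ∈ {2}. (0, 2): f_x = 0, f = 0 — SINGULAR.
  x = 1: f_y(1, y) = -6*y**2 + 26*y - 29; no integer root y with |y| ≤ 4.
  x = 2: f_y(2, y) = -6*y**2 + 26*y - 32; no integer root y with |y| ≤ 4.
  x = 3: f_y(3, y) = -6*y**2 + 26*y - 37; no integer root y with |y| ≤ 4.
  x = 4: f_y(4, y) = -6*y**2 + 26*y - 44; no integer root y with |y| ≤ 4.
Only singular point on the grid: (0, 2).
Classify: substitute x = 0 + u, y = 2 + v and expand: f = -2*u**3 - u**2*v - 2*v**3 + v**2.
No constant or linear terms (consistent with a singular point). Quadratic part: v**2. Cubic part: -2*u**3 - u**2*v - 2*v**3.
The quadratic part v**2 is a perfect square, so there is a single (double) tangent line v = 0, i.e. y = 2. Restricting the cubic part to that line (v = 0) leaves -2*u**3 ≠ 0, so f is not divisible by v and the branch is v² ≈ 2*u**3 to lowest order — this is a cusp.
Classification: cusp.


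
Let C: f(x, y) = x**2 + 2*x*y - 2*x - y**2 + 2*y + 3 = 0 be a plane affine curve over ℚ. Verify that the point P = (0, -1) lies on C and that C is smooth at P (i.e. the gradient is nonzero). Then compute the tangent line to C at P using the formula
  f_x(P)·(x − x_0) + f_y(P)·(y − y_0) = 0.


Tangent line at P: -4*x + 4*y + 4 = 0.

Step 1: f(0, -1) = 0, so P lies on C.
Step 2: partial derivatives
  f_x(x, y) = 2*x + 2*y - 2, f_y(x, y) = 2*x - 2*y + 2.
  f_x(P) = -4, f_y(P) = 4 (gradient nonzero, so P is smooth).
Step 3: tangent line at P: -4·(x − 0) + 4·(y − -1) = 0.
Expanding: -4*x + 4*y + 4 = 0.


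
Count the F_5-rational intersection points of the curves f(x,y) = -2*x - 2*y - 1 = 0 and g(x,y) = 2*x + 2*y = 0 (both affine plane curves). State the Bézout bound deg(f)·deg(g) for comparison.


Common zeros: ∅; count = 0; Bézout bound = 1.

deg(f) = 1, deg(g) = 1, so Bézout bound = 1.
Scan x ∈ F_5. For each x, list the y ∈ F_5 with f(x, y) ≡ 0 and those with g(x, y) ≡ 0 (mod 5); the common zeros in that column are the intersection.
  x = 0: f ≡ 0 at y ∈ {2}; g ≡ 0 at y ∈ {0}; common: ∅.
  x = 1: f ≡ 0 at y ∈ {1}; g ≡ 0 at y ∈ {4}; common: ∅.
  x = 2: f ≡ 0 at y ∈ {0}; g ≡ 0 at y ∈ {3}; common: ∅.
  x = 3: f ≡ 0 at y ∈ {4}; g ≡ 0 at y ∈ {2}; common: ∅.
  x = 4: f ≡ 0 at y ∈ {3}; g ≡ 0 at y ∈ {1}; common: ∅.
Collecting: common zeros = ∅, so the count is 0.
Comparison with the Bézout bound: 0 ≤ 1 = deg(f)·deg(g), as expected for curves with no common component (the affine F_5-count falls short of the bound because intersections may lie at infinity, over extension fields, or carry multiplicity).


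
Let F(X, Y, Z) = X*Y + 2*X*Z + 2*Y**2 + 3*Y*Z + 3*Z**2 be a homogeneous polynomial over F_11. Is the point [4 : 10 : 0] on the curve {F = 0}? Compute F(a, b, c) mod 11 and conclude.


F(4,10,0) ≡ 9 (mod 11); P is NOT on the curve.

Evaluate F(4, 10, 0) term-by-term (mod 11).
  X*Y ↦ 1·4·10·1 = 40
  2*X*Z ↦ 2·4·1·0 = 0
  2*Y**2 ↦ 2·1·100·1 = 200
  3*Y*Z ↦ 3·1·10·0 = 0
  3*Z**2 ↦ 3·1·1·0 = 0
Sum: F(4, 10, 0) = (40) + (0) + (200) + (0) + (0) = 240.
Reducing mod 11: 240 ≡ 9 (mod 11).
Since F(a, b, c) ≡ 9 ≠ 0 (mod 11), P does NOT lie on the curve.


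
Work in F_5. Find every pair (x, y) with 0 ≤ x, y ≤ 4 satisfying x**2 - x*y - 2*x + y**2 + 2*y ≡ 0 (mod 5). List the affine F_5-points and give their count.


Affine F_5-points: {(0, 0), (0, 3), (1, 2), (2, 0), (3, 2), (3, 4)}; count = 6.

For each of the 25 pairs (x, y) ∈ F_5², evaluate f(x, y) mod 5. Record the zeros.
  x = 0: [0↦0, 1↦3, 2↦3, 3↦0, 4↦4]  zeros at y ∈ {0, 3}
  x = 1: [0↦4, 1↦1, 2↦0, 3↦1, 4↦4]  zeros at y ∈ {2}
  x = 2: [0↦0, 1↦1, 2↦4, 3↦4, 4↦1]  zeros at y ∈ {0}
  x = 3: [0↦3, 1↦3, 2↦0, 3↦4, 4↦0]  zeros at y ∈ {2, 4}
  x = 4: [0↦3, 1↦2, 2↦3, 3↦1, 4↦1]  zeros at y ∈ ∅
Collecting zeros: affine points = {(0, 0), (0, 3), (1, 2), (2, 0), (3, 2), (3, 4)}.
Total count |C(F_5)_aff| = 6.


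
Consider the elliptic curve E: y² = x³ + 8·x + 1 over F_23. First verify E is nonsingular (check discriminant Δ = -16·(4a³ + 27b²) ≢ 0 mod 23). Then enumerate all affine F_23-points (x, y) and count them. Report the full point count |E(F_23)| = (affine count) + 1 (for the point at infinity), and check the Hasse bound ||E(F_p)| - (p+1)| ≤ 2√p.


Affine points = {(0, 1), (0, 22), (2, 5), (2, 18), (3, 11), (3, 12), (6, 9), (6, 14), (7, 3), (7, 20), (8, 5), (8, 18), (10, 0), (12, 10), (12, 13), (13, 5), (13, 18), (15, 0), (16, 4), (16, 19), (17, 6), (17, 17), (21, 0)}; affine count = 23; |E(F_23)| = 24.

Discriminant check: Δ ∝ 4a³ + 27b² = 4·8³ + 27·1² = 4·512 + 27·1 ≡ 5 (mod 23). Nonzero ⇒ E is nonsingular.
For each x ∈ F_23, compute rhs = x³ + 8·x + 1 mod 23, then count y ∈ F_23 with y² ≡ rhs.
  x = 0: rhs = 1, matching y values: 1, 22 (2 points).
  x = 1: rhs = 10, matching y values: none (0 points).
  x = 2: rhs = 2, matching y values: 5, 18 (2 points).
  x = 3: rhs = 6, matching y values: 11, 12 (2 points).
  x = 4: rhs = 5, matching y values: none (0 points).
  x = 5: rhs = 5, matching y values: none (0 points).
  x = 6: rhs = 12, matching y values: 9, 14 (2 points).
  x = 7: rhs = 9, matching y values: 3, 20 (2 points).
  x = 8: rhs = 2, matching y values: 5, 18 (2 points).
  x = 9: rhs = 20, matching y values: none (0 points).
  x = 10: rhs = 0, matching y values: 0 (1 points).
  x = 11: rhs = 17, matching y values: none (0 points).
  x = 12: rhs = 8, matching y values: 10, 13 (2 points).
  x = 13: rhs = 2, matching y values: 5, 18 (2 points).
  x = 14: rhs = 5, matching y values: none (0 points).
  x = 15: rhs = 0, matching y values: 0 (1 points).
  x = 16: rhs = 16, matching y values: 4, 19 (2 points).
  x = 17: rhs = 13, matching y values: 6, 17 (2 points).
  x = 18: rhs = 20, matching y values: none (0 points).
  x = 19: rhs = 20, matching y values: none (0 points).
  x = 20: rhs = 19, matching y values: none (0 points).
  x = 21: rhs = 0, matching y values: 0 (1 points).
  x = 22: rhs = 15, matching y values: none (0 points).
Total affine count: 23.
Full point count |E(F_23)| = 23 + 1 = 24.
Hasse bound: |24 − (23+1)| = |0| = 0 ≤ 2√23 ≈ 9.5917 ✓.


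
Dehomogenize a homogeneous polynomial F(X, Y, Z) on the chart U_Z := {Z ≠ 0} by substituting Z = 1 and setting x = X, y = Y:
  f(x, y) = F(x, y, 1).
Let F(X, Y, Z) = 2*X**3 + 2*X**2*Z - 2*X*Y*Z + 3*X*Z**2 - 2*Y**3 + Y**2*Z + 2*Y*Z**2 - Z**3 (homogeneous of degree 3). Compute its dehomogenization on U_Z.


f(x, y) = 2*x**3 + 2*x**2 - 2*x*y + 3*x - 2*y**3 + y**2 + 2*y - 1

On U_Z we set Z = 1. Each monomial c·X^i·Y^j·Z^k in F becomes c·x^i·y^j·1^k = c·x^i·y^j.
Substituting Z = 1: F(X, Y, 1) = 2*x**3 + 2*x**2 - 2*x*y + 3*x - 2*y**3 + y**2 + 2*y - 1.
Note: deg(f) ≤ deg(F) = 3; strict inequality happens when F is divisible by Z (lost terms).


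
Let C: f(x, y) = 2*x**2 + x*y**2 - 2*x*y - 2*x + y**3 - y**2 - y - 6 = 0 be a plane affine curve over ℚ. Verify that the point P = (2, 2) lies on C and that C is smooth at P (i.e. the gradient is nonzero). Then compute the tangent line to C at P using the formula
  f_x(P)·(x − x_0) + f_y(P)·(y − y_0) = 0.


Tangent line at P: 6*x + 11*y - 34 = 0.

Step 1: f(2, 2) = 0, so P lies on C.
Step 2: partial derivatives
  f_x(x, y) = 4*x + y**2 - 2*y - 2, f_y(x, y) = 2*x*y - 2*x + 3*y**2 - 2*y - 1.
  f_x(P) = 6, f_y(P) = 11 (gradient nonzero, so P is smooth).
Step 3: tangent line at P: 6·(x − 2) + 11·(y − 2) = 0.
Expanding: 6*x + 11*y - 34 = 0.


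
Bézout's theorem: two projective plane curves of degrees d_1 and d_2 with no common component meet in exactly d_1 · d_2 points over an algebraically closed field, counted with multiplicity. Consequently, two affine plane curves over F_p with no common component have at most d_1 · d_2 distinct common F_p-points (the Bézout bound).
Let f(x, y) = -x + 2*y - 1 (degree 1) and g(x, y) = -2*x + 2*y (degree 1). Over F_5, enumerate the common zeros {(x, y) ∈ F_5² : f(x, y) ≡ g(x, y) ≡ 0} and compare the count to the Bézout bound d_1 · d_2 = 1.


Common zeros: {(1, 1)}; count = 1; Bézout bound = 1.

deg(f) = 1, deg(g) = 1, so Bézout bound = 1.
Scan x ∈ F_5. For each x, list the y ∈ F_5 with f(x, y) ≡ 0 and those with g(x, y) ≡ 0 (mod 5); the common zeros in that column are the intersection.
  x = 0: f ≡ 0 at y ∈ {3}; g ≡ 0 at y ∈ {0}; common: ∅.
  x = 1: f ≡ 0 at y ∈ {1}; g ≡ 0 at y ∈ {1}; common: {1}.
  x = 2: f ≡ 0 at y ∈ {4}; g ≡ 0 at y ∈ {2}; common: ∅.
  x = 3: f ≡ 0 at y ∈ {2}; g ≡ 0 at y ∈ {3}; common: ∅.
  x = 4: f ≡ 0 at y ∈ {0}; g ≡ 0 at y ∈ {4}; common: ∅.
Collecting: common zeros = {(1, 1)}, so the count is 1.
Comparison with the Bézout bound: 1 ≤ 1 = deg(f)·deg(g), as expected for curves with no common component (the bound is attained).


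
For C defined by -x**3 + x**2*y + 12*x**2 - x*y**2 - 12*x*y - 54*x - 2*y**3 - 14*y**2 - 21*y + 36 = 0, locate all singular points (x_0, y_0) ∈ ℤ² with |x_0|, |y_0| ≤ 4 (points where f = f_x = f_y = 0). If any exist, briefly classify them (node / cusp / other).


Singular points: {(3, -3)}; classification: cusp.

Compute partial derivatives:
  f_x = -3*x**2 + 2*x*y + 24*x - y**2 - 12*y - 54.
  f_y = x**2 - 2*x*y - 12*x - 6*y**2 - 28*y - 21.
Scan x_0 ∈ {−4, ..., 4}. For each x_0, f_y(x_0, y) is a polynomial in y; find its integer roots y ∈ {−4, ..., 4}, then test f_x and f at those candidates.
  x = -4: f_y(-4, y) = -6*y**2 - 20*y + 43; no integer root y with |y| ≤ 4.
  x = -3: f_y(-3, y) = -6*y**2 - 22*y + 24; no integer root y with |y| ≤ 4.
  x = -2: f_y(-2, y) = -6*y**2 - 24*y + 7; no integer root y with |y| ≤ 4.
  x = -1: f_y(-1, y) = -6*y**2 - 26*y - 8; vanishes at y ∈ {-4}. (-1, -4): f_x = -41 ≠ 0.
  x = 0: f_y(0, y) = -6*y**2 - 28*y - 21; no integer root y with |y| ≤ 4.
  x = 1: f_y(1, y) = -6*y**2 - 30*y - 32; no integer root y with |y| ≤ 4.
  x = 2: f_y(2, y) = -6*y**2 - 32*y - 41; no integer root y with |y| ≤ 4.
  x = 3: f_y(3, y) = -6*y**2 - 34*y - 48; vanishes at y ∈ {-3}. (3, -3): f_x = 0, f = 0 — SINGULAR.
  x = 4: f_y(4, y) = -6*y**2 - 36*y - 53; no integer root y with |y| ≤ 4.
Only singular point on the grid: (3, -3).
Classify: substitute x = 3 + u, y = -3 + v and expand: f = -u**3 + u**2*v - u*v**2 - 2*v**3 + v**2.
No constant or linear terms (consistent with a singular point). Quadratic part: v**2. Cubic part: -u**3 + u**2*v - u*v**2 - 2*v**3.
The quadratic part v**2 is a perfect square, so there is a single (double) tangent line v = 0, i.e. y = -3. Restricting the cubic part to that line (v = 0) leaves -u**3 ≠ 0, so f is not divisible by v and the branch is v² ≈ u**3 to lowest order — this is a cusp.
Classification: cusp.


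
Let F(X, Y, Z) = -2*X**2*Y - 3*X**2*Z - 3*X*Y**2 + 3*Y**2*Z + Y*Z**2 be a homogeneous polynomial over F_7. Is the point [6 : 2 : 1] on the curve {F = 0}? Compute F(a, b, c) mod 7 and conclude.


F(6,2,1) ≡ 5 (mod 7); P is NOT on the curve.

Evaluate F(6, 2, 1) term-by-term (mod 7).
  -2*X**2*Y ↦ -2·36·2·1 = -144
  -3*X**2*Z ↦ -3·36·1·1 = -108
  -3*X*Y**2 ↦ -3·6·4·1 = -72
  3*Y**2*Z ↦ 3·1·4·1 = 12
  Y*Z**2 ↦ 1·1·2·1 = 2
Sum: F(6, 2, 1) = (-144) + (-108) + (-72) + (12) + (2) = -310.
Reducing mod 7: -310 ≡ 5 (mod 7).
Since F(a, b, c) ≡ 5 ≠ 0 (mod 7), P does NOT lie on the curve.


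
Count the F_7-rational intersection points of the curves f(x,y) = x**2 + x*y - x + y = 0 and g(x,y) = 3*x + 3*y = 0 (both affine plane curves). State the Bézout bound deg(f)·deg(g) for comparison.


Common zeros: {(0, 0)}; count = 1; Bézout bound = 2.

deg(f) = 2, deg(g) = 1, so Bézout bound = 2.
Scan x ∈ F_7. For each x, list the y ∈ F_7 with f(x, y) ≡ 0 and those with g(x, y) ≡ 0 (mod 7); the common zeros in that column are the intersection.
  x = 0: f ≡ 0 at y ∈ {0}; g ≡ 0 at y ∈ {0}; common: {0}.
  x = 1: f ≡ 0 at y ∈ {0}; g ≡ 0 at y ∈ {6}; common: ∅.
  x = 2: f ≡ 0 at y ∈ {4}; g ≡ 0 at y ∈ {5}; common: ∅.
  x = 3: f ≡ 0 at y ∈ {2}; g ≡ 0 at y ∈ {4}; common: ∅.
  x = 4: f ≡ 0 at y ∈ {6}; g ≡ 0 at y ∈ {3}; common: ∅.
  x = 5: f ≡ 0 at y ∈ {6}; g ≡ 0 at y ∈ {2}; common: ∅.
  x = 6: f ≡ 0 at y ∈ ∅; g ≡ 0 at y ∈ {1}; common: ∅.
Collecting: common zeros = {(0, 0)}, so the count is 1.
Comparison with the Bézout bound: 1 ≤ 2 = deg(f)·deg(g), as expected for curves with no common component (the affine F_7-count falls short of the bound because intersections may lie at infinity, over extension fields, or carry multiplicity).


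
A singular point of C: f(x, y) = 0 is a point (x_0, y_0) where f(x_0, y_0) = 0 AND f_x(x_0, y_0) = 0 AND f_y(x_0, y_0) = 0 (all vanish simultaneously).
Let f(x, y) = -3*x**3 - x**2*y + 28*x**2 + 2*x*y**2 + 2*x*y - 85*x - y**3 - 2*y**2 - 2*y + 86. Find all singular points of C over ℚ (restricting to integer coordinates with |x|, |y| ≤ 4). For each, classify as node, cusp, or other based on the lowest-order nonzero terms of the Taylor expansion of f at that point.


Singular points: {(3, 1)}; classification: cusp.

Compute partial derivatives:
  f_x = -9*x**2 - 2*x*y + 56*x + 2*y**2 + 2*y - 85.
  f_y = -x**2 + 4*x*y + 2*x - 3*y**2 - 4*y - 2.
Scan x_0 ∈ {−4, ..., 4}. For each x_0, f_y(x_0, y) is a polynomial in y; find its integer roots y ∈ {−4, ..., 4}, then test f_x and f at those candidates.
  x = -4: f_y(-4, y) = -3*y**2 - 20*y - 26; no integer root y with |y| ≤ 4.
  x = -3: f_y(-3, y) = -3*y**2 - 16*y - 17; no integer root y with |y| ≤ 4.
  x = -2: f_y(-2, y) = -3*y**2 - 12*y - 10; no integer root y with |y| ≤ 4.
  x = -1: f_y(-1, y) = -3*y**2 - 8*y - 5; vanishes at y ∈ {-1}. (-1, -1): f_x = -152 ≠ 0.
  x = 0: f_y(0, y) = -3*y**2 - 4*y - 2; no integer root y with |y| ≤ 4.
  x = 1: f_y(1, y) = -3*y**2 - 1; no integer root y with |y| ≤ 4.
  x = 2: f_y(2, y) = -3*y**2 + 4*y - 2; no integer root y with |y| ≤ 4.
  x = 3: f_y(3, y) = -3*y**2 + 8*y - 5; vanishes at y ∈ {1}. (3, 1): f_x = 0, f = 0 — SINGULAR.
  x = 4: f_y(4, y) = -3*y**2 + 12*y - 10; no integer root y with |y| ≤ 4.
Only singular point on the grid: (3, 1).
Classify: substitute x = 3 + u, y = 1 + v and expand: f = -3*u**3 - u**2*v + 2*u*v**2 - v**3 + v**2.
No constant or linear terms (consistent with a singular point). Quadratic part: v**2. Cubic part: -3*u**3 - u**2*v + 2*u*v**2 - v**3.
The quadratic part v**2 is a perfect square, so there is a single (double) tangent line v = 0, i.e. y = 1. Restricting the cubic part to that line (v = 0) leaves -3*u**3 ≠ 0, so f is not divisible by v and the branch is v² ≈ 3*u**3 to lowest order — this is a cusp.
Classification: cusp.


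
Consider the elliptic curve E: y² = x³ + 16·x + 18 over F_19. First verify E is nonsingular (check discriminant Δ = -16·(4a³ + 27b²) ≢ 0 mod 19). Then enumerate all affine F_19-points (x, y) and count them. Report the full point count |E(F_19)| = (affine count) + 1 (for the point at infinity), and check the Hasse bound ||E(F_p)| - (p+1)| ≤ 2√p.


Affine points = {(1, 4), (1, 15), (2, 1), (2, 18), (3, 6), (3, 13), (6, 8), (6, 11), (7, 6), (7, 13), (9, 6), (9, 13), (10, 0), (11, 9), (11, 10), (12, 0), (15, 2), (15, 17), (16, 0), (17, 4), (17, 15), (18, 1), (18, 18)}; affine count = 23; |E(F_19)| = 24.

Discriminant check: Δ ∝ 4a³ + 27b² = 4·16³ + 27·18² = 4·4096 + 27·324 ≡ 14 (mod 19). Nonzero ⇒ E is nonsingular.
For each x ∈ F_19, compute rhs = x³ + 16·x + 18 mod 19, then count y ∈ F_19 with y² ≡ rhs.
  x = 0: rhs = 18, matching y values: none (0 points).
  x = 1: rhs = 16, matching y values: 4, 15 (2 points).
  x = 2: rhs = 1, matching y values: 1, 18 (2 points).
  x = 3: rhs = 17, matching y values: 6, 13 (2 points).
  x = 4: rhs = 13, matching y values: none (0 points).
  x = 5: rhs = 14, matching y values: none (0 points).
  x = 6: rhs = 7, matching y values: 8, 11 (2 points).
  x = 7: rhs = 17, matching y values: 6, 13 (2 points).
  x = 8: rhs = 12, matching y values: none (0 points).
  x = 9: rhs = 17, matching y values: 6, 13 (2 points).
  x = 10: rhs = 0, matching y values: 0 (1 points).
  x = 11: rhs = 5, matching y values: 9, 10 (2 points).
  x = 12: rhs = 0, matching y values: 0 (1 points).
  x = 13: rhs = 10, matching y values: none (0 points).
  x = 14: rhs = 3, matching y values: none (0 points).
  x = 15: rhs = 4, matching y values: 2, 17 (2 points).
  x = 16: rhs = 0, matching y values: 0 (1 points).
  x = 17: rhs = 16, matching y values: 4, 15 (2 points).
  x = 18: rhs = 1, matching y values: 1, 18 (2 points).
Total affine count: 23.
Full point count |E(F_19)| = 23 + 1 = 24.
Hasse bound: |24 − (19+1)| = |4| = 4 ≤ 2√19 ≈ 8.7178 ✓.


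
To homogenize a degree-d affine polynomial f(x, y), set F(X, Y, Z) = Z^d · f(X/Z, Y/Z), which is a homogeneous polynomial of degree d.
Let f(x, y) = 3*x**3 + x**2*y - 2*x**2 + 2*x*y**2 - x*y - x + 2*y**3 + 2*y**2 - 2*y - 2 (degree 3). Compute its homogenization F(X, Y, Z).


F(X, Y, Z) = 3*X**3 + X**2*Y - 2*X**2*Z + 2*X*Y**2 - X*Y*Z - X*Z**2 + 2*Y**3 + 2*Y**2*Z - 2*Y*Z**2 - 2*Z**3

deg(f) = 3.
Substitute x = X/Z, y = Y/Z into f, then multiply by Z^3.
  monomial 3·x^3·y^0 ↦ 3·X^3·Y^0·Z^0.
  monomial 1·x^2·y^1 ↦ 1·X^2·Y^1·Z^0.
  monomial -2·x^2·y^0 ↦ -2·X^2·Y^0·Z^1.
  monomial 2·x^1·y^2 ↦ 2·X^1·Y^2·Z^0.
  monomial -1·x^1·y^1 ↦ -1·X^1·Y^1·Z^1.
  monomial -1·x^1·y^0 ↦ -1·X^1·Y^0·Z^2.
  monomial 2·x^0·y^3 ↦ 2·X^0·Y^3·Z^0.
  monomial 2·x^0·y^2 ↦ 2·X^0·Y^2·Z^1.
  monomial -2·x^0·y^1 ↦ -2·X^0·Y^1·Z^2.
  monomial -2·x^0·y^0 ↦ -2·X^0·Y^0·Z^3.
Collecting: F(X, Y, Z) = 3*X**3 + X**2*Y - 2*X**2*Z + 2*X*Y**2 - X*Y*Z - X*Z**2 + 2*Y**3 + 2*Y**2*Z - 2*Y*Z**2 - 2*Z**3.


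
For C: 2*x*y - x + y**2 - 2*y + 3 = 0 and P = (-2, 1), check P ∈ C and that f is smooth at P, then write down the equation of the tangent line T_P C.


Tangent line at P: x - 4*y + 6 = 0.

Step 1: f(-2, 1) = 0, so P lies on C.
Step 2: partial derivatives
  f_x(x, y) = 2*y - 1, f_y(x, y) = 2*x + 2*y - 2.
  f_x(P) = 1, f_y(P) = -4 (gradient nonzero, so P is smooth).
Step 3: tangent line at P: 1·(x − -2) + -4·(y − 1) = 0.
Expanding: x - 4*y + 6 = 0.


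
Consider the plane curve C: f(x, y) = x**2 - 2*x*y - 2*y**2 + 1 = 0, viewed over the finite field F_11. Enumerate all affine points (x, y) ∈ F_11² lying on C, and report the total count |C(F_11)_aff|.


Affine F_11-points: {(1, 3), (1, 7), (2, 2), (2, 7), (5, 3), (6, 8), (9, 4), (9, 9), (10, 4), (10, 8)}; count = 10.

For each of the 121 pairs (x, y) ∈ F_11², evaluate f(x, y) mod 11. Record the zeros.
  x = 0: [0↦1, 1↦10, 2↦4, 3↦5, 4↦2, 5↦6, 6↦6, 7↦2, 8↦5, 9↦4, 10↦10]  zeros at y ∈ ∅
  x = 1: [0↦2, 1↦9, 2↦1, 3↦0, 4↦6, 5↦8, 6↦6, 7↦0, 8↦1, 9↦9, 10↦2]  zeros at y ∈ {3, 7}
  x = 2: [0↦5, 1↦10, 2↦0, 3↦8, 4↦1, 5↦1, 6↦8, 7↦0, 8↦10, 9↦5, 10↦7]  zeros at y ∈ {2, 7}
  x = 3: [0↦10, 1↦2, 2↦1, 3↦7, 4↦9, 5↦7, 6↦1, 7↦2, 8↦10, 9↦3, 10↦3]  zeros at y ∈ ∅
  x = 4: [0↦6, 1↦7, 2↦4, 3↦8, 4↦8, 5↦4, 6↦7, 7↦6, 8↦1, 9↦3, 10↦1]  zeros at y ∈ ∅
  x = 5: [0↦4, 1↦3, 2↦9, 3↦0, 4↦9, 5↦3, 6↦4, 7↦1, 8↦5, 9↦5, 10↦1]  zeros at y ∈ {3}
  x = 6: [0↦4, 1↦1, 2↦5, 3↦5, 4↦1, 5↦4, 6↦3, 7↦9, 8↦0, 9↦9, 10↦3]  zeros at y ∈ {8}
  x = 7: [0↦6, 1↦1, 2↦3, 3↦1, 4↦6, 5↦7, 6↦4, 7↦8, 8↦8, 9↦4, 10↦7]  zeros at y ∈ ∅
  x = 8: [0↦10, 1↦3, 2↦3, 3↦10, 4↦2, 5↦1, 6↦7, 7↦9, 8↦7, 9↦1, 10↦2]  zeros at y ∈ ∅
  x = 9: [0↦5, 1↦7, 2↦5, 3↦10, 4↦0, 5↦8, 6↦1, 7↦1, 8↦8, 9↦0, 10↦10]  zeros at y ∈ {4, 9}
  x = 10: [0↦2, 1↦2, 2↦9, 3↦1, 4↦0, 5↦6, 6↦8, 7↦6, 8↦0, 9↦1, 10↦9]  zeros at y ∈ {4, 8}
Collecting zeros: affine points = {(1, 3), (1, 7), (2, 2), (2, 7), (5, 3), (6, 8), (9, 4), (9, 9), (10, 4), (10, 8)}.
Total count |C(F_11)_aff| = 10.


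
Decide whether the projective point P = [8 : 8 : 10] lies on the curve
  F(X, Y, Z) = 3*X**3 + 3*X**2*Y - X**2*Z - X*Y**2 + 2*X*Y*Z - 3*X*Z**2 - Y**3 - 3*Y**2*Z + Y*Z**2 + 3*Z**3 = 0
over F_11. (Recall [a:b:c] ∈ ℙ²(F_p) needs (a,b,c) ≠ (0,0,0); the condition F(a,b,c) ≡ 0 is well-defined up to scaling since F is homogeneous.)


F(8,8,10) ≡ 1 (mod 11); P is NOT on the curve.

Evaluate F(8, 8, 10) term-by-term (mod 11).
  3*X**3 ↦ 3·512·1·1 = 1536
  3*X**2*Y ↦ 3·64·8·1 = 1536
  -X**2*Z ↦ -1·64·1·10 = -640
  -X*Y**2 ↦ -1·8·64·1 = -512
  2*X*Y*Z ↦ 2·8·8·10 = 1280
  -3*X*Z**2 ↦ -3·8·1·100 = -2400
  -Y**3 ↦ -1·1·512·1 = -512
  -3*Y**2*Z ↦ -3·1·64·10 = -1920
  Y*Z**2 ↦ 1·1·8·100 = 800
  3*Z**3 ↦ 3·1·1·1000 = 3000
Sum: F(8, 8, 10) = (1536) + (1536) + (-640) + (-512) + (1280) + (-2400) + (-512) + (-1920) + (800) + (3000) = 2168.
Reducing mod 11: 2168 ≡ 1 (mod 11).
Since F(a, b, c) ≡ 1 ≠ 0 (mod 11), P does NOT lie on the curve.


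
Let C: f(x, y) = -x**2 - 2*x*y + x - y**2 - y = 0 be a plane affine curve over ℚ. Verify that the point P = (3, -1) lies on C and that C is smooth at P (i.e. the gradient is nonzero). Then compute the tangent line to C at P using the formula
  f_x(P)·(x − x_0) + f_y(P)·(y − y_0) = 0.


Tangent line at P: -3*x - 5*y + 4 = 0.

Step 1: f(3, -1) = 0, so P lies on C.
Step 2: partial derivatives
  f_x(x, y) = -2*x - 2*y + 1, f_y(x, y) = -2*x - 2*y - 1.
  f_x(P) = -3, f_y(P) = -5 (gradient nonzero, so P is smooth).
Step 3: tangent line at P: -3·(x − 3) + -5·(y − -1) = 0.
Expanding: -3*x - 5*y + 4 = 0.


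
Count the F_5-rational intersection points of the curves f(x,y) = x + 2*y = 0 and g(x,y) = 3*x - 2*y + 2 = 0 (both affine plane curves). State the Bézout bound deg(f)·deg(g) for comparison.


Common zeros: {(2, 4)}; count = 1; Bézout bound = 1.

deg(f) = 1, deg(g) = 1, so Bézout bound = 1.
Scan x ∈ F_5. For each x, list the y ∈ F_5 with f(x, y) ≡ 0 and those with g(x, y) ≡ 0 (mod 5); the common zeros in that column are the intersection.
  x = 0: f ≡ 0 at y ∈ {0}; g ≡ 0 at y ∈ {1}; common: ∅.
  x = 1: f ≡ 0 at y ∈ {2}; g ≡ 0 at y ∈ {0}; common: ∅.
  x = 2: f ≡ 0 at y ∈ {4}; g ≡ 0 at y ∈ {4}; common: {4}.
  x = 3: f ≡ 0 at y ∈ {1}; g ≡ 0 at y ∈ {3}; common: ∅.
  x = 4: f ≡ 0 at y ∈ {3}; g ≡ 0 at y ∈ {2}; common: ∅.
Collecting: common zeros = {(2, 4)}, so the count is 1.
Comparison with the Bézout bound: 1 ≤ 1 = deg(f)·deg(g), as expected for curves with no common component (the bound is attained).


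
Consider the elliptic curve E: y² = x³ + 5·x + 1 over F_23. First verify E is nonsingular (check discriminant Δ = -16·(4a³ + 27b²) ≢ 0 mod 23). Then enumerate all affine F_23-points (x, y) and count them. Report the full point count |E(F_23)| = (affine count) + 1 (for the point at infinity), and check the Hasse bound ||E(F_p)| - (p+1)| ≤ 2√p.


Affine points = {(0, 1), (0, 22), (4, 4), (4, 19), (5, 6), (5, 17), (8, 1), (8, 22), (9, 4), (9, 19), (10, 4), (10, 19), (12, 8), (12, 15), (13, 3), (13, 20), (14, 3), (14, 20), (15, 1), (15, 22), (17, 10), (17, 13), (18, 9), (18, 14), (19, 3), (19, 20), (21, 11), (21, 12), (22, 8), (22, 15)}; affine count = 30; |E(F_23)| = 31.

Discriminant check: Δ ∝ 4a³ + 27b² = 4·5³ + 27·1² = 4·125 + 27·1 ≡ 21 (mod 23). Nonzero ⇒ E is nonsingular.
For each x ∈ F_23, compute rhs = x³ + 5·x + 1 mod 23, then count y ∈ F_23 with y² ≡ rhs.
  x = 0: rhs = 1, matching y values: 1, 22 (2 points).
  x = 1: rhs = 7, matching y values: none (0 points).
  x = 2: rhs = 19, matching y values: none (0 points).
  x = 3: rhs = 20, matching y values: none (0 points).
  x = 4: rhs = 16, matching y values: 4, 19 (2 points).
  x = 5: rhs = 13, matching y values: 6, 17 (2 points).
  x = 6: rhs = 17, matching y values: none (0 points).
  x = 7: rhs = 11, matching y values: none (0 points).
  x = 8: rhs = 1, matching y values: 1, 22 (2 points).
  x = 9: rhs = 16, matching y values: 4, 19 (2 points).
  x = 10: rhs = 16, matching y values: 4, 19 (2 points).
  x = 11: rhs = 7, matching y values: none (0 points).
  x = 12: rhs = 18, matching y values: 8, 15 (2 points).
  x = 13: rhs = 9, matching y values: 3, 20 (2 points).
  x = 14: rhs = 9, matching y values: 3, 20 (2 points).
  x = 15: rhs = 1, matching y values: 1, 22 (2 points).
  x = 16: rhs = 14, matching y values: none (0 points).
  x = 17: rhs = 8, matching y values: 10, 13 (2 points).
  x = 18: rhs = 12, matching y values: 9, 14 (2 points).
  x = 19: rhs = 9, matching y values: 3, 20 (2 points).
  x = 20: rhs = 5, matching y values: none (0 points).
  x = 21: rhs = 6, matching y values: 11, 12 (2 points).
  x = 22: rhs = 18, matching y values: 8, 15 (2 points).
Total affine count: 30.
Full point count |E(F_23)| = 30 + 1 = 31.
Hasse bound: |31 − (23+1)| = |7| = 7 ≤ 2√23 ≈ 9.5917 ✓.


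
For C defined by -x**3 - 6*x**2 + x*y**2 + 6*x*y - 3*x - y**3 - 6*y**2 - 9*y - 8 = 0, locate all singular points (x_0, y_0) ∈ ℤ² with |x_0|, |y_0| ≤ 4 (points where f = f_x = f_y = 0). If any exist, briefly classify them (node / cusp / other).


Singular points: {(-2, -3)}; classification: cusp.

Compute partial derivatives:
  f_x = -3*x**2 - 12*x + y**2 + 6*y - 3.
  f_y = 2*x*y + 6*x - 3*y**2 - 12*y - 9.
Scan x_0 ∈ {−4, ..., 4}. For each x_0, f_y(x_0, y) is a polynomial in y; find its integer roots y ∈ {−4, ..., 4}, then test f_x and f at those candidates.
  x = -4: f_y(-4, y) = -3*y**2 - 20*y - 33; vanishes at y ∈ {-3}. (-4, -3): f_x = -12 ≠ 0.
  x = -3: f_y(-3, y) = -3*y**2 - 18*y - 27; vanishes at y ∈ {-3}. (-3, -3): f_x = -3 ≠ 0.
  x = -2: f_y(-2, y) = -3*y**2 - 16*y - 21; vanishes at y ∈ {-3}. (-2, -3): f_x = 0, f = 0 — SINGULAR.
  x = -1: f_y(-1, y) = -3*y**2 - 14*y - 15; vanishes at y ∈ {-3}. (-1, -3): f_x = -3 ≠ 0.
  x = 0: f_y(0, y) = -3*y**2 - 12*y - 9; vanishes at y ∈ {-3, -1}. (0, -3): f_x = -12 ≠ 0; (0, -1): f_x = -8 ≠ 0.
  x = 1: f_y(1, y) = -3*y**2 - 10*y - 3; vanishes at y ∈ {-3}. (1, -3): f_x = -27 ≠ 0.
  x = 2: f_y(2, y) = -3*y**2 - 8*y + 3; vanishes at y ∈ {-3}. (2, -3): f_x = -48 ≠ 0.
  x = 3: f_y(3, y) = -3*y**2 - 6*y + 9; vanishes at y ∈ {-3, 1}. (3, -3): f_x = -75 ≠ 0; (3, 1): f_x = -59 ≠ 0.
  x = 4: f_y(4, y) = -3*y**2 - 4*y + 15; vanishes at y ∈ {-3}. (4, -3): f_x = -108 ≠ 0.
Only singular point on the grid: (-2, -3).
Classify: substitute x = -2 + u, y = -3 + v and expand: f = -u**3 + u*v**2 - v**3 + v**2.
No constant or linear terms (consistent with a singular point). Quadratic part: v**2. Cubic part: -u**3 + u*v**2 - v**3.
The quadratic part v**2 is a perfect square, so there is a single (double) tangent line v = 0, i.e. y = -3. Restricting the cubic part to that line (v = 0) leaves -u**3 ≠ 0, so f is not divisible by v and the branch is v² ≈ u**3 to lowest order — this is a cusp.
Classification: cusp.


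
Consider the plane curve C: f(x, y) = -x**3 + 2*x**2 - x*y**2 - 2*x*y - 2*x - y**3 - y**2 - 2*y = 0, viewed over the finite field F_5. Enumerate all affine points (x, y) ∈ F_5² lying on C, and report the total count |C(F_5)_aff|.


Affine F_5-points: {(0, 0), (1, 2), (2, 4), (3, 0), (3, 2), (3, 4), (4, 0)}; count = 7.

For each of the 25 pairs (x, y) ∈ F_5², evaluate f(x, y) mod 5. Record the zeros.
  x = 0: [0↦0, 1↦1, 2↦4, 3↦3, 4↦2]  zeros at y ∈ {0}
  x = 1: [0↦4, 1↦2, 2↦0, 3↦2, 4↦2]  zeros at y ∈ {2}
  x = 2: [0↦1, 1↦1, 2↦4, 3↦4, 4↦0]  zeros at y ∈ {4}
  x = 3: [0↦0, 1↦2, 2↦0, 3↦3, 4↦0]  zeros at y ∈ {0, 2, 4}
  x = 4: [0↦0, 1↦4, 2↦2, 3↦3, 4↦1]  zeros at y ∈ {0}
Collecting zeros: affine points = {(0, 0), (1, 2), (2, 4), (3, 0), (3, 2), (3, 4), (4, 0)}.
Total count |C(F_5)_aff| = 7.


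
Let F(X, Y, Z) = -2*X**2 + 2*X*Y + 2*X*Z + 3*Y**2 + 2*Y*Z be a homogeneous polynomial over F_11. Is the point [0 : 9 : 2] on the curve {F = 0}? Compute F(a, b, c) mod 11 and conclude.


F(0,9,2) ≡ 4 (mod 11); P is NOT on the curve.

Evaluate F(0, 9, 2) term-by-term (mod 11).
  -2*X**2 ↦ -2·0·1·1 = 0
  2*X*Y ↦ 2·0·9·1 = 0
  2*X*Z ↦ 2·0·1·2 = 0
  3*Y**2 ↦ 3·1·81·1 = 243
  2*Y*Z ↦ 2·1·9·2 = 36
Sum: F(0, 9, 2) = (0) + (0) + (0) + (243) + (36) = 279.
Reducing mod 11: 279 ≡ 4 (mod 11).
Since F(a, b, c) ≡ 4 ≠ 0 (mod 11), P does NOT lie on the curve.


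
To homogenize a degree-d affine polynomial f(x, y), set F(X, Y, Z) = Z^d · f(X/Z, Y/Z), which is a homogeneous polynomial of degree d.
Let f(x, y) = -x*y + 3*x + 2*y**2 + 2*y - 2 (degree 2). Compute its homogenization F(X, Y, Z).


F(X, Y, Z) = -X*Y + 3*X*Z + 2*Y**2 + 2*Y*Z - 2*Z**2

deg(f) = 2.
Substitute x = X/Z, y = Y/Z into f, then multiply by Z^2.
  monomial -1·x^1·y^1 ↦ -1·X^1·Y^1·Z^0.
  monomial 3·x^1·y^0 ↦ 3·X^1·Y^0·Z^1.
  monomial 2·x^0·y^2 ↦ 2·X^0·Y^2·Z^0.
  monomial 2·x^0·y^1 ↦ 2·X^0·Y^1·Z^1.
  monomial -2·x^0·y^0 ↦ -2·X^0·Y^0·Z^2.
Collecting: F(X, Y, Z) = -X*Y + 3*X*Z + 2*Y**2 + 2*Y*Z - 2*Z**2.


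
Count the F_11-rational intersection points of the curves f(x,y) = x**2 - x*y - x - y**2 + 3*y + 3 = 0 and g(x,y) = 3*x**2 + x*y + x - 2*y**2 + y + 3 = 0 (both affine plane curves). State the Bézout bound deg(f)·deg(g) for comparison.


Common zeros: {(7, 2)}; count = 1; Bézout bound = 4.

deg(f) = 2, deg(g) = 2, so Bézout bound = 4.
Scan x ∈ F_11. For each x, list the y ∈ F_11 with f(x, y) ≡ 0 and those with g(x, y) ≡ 0 (mod 11); the common zeros in that column are the intersection.
  x = 0: f ≡ 0 at y ∈ ∅; g ≡ 0 at y ∈ {7, 10}; common: ∅.
  x = 1: f ≡ 0 at y ∈ {3, 10}; g ≡ 0 at y ∈ {5, 7}; common: ∅.
  x = 2: f ≡ 0 at y ∈ ∅; g ≡ 0 at y ∈ ∅; common: ∅.
  x = 3: f ≡ 0 at y ∈ {3, 8}; g ≡ 0 at y ∈ {0, 2}; common: ∅.
  x = 4: f ≡ 0 at y ∈ ∅; g ≡ 0 at y ∈ {0, 8}; common: ∅.
  x = 5: f ≡ 0 at y ∈ ∅; g ≡ 0 at y ∈ ∅; common: ∅.
  x = 6: f ≡ 0 at y ∈ {0, 8}; g ≡ 0 at y ∈ ∅; common: ∅.
  x = 7: f ≡ 0 at y ∈ {2, 5}; g ≡ 0 at y ∈ {2}; common: {2}.
  x = 8: f ≡ 0 at y ∈ ∅; g ≡ 0 at y ∈ {5}; common: ∅.
  x = 9: f ≡ 0 at y ∈ ∅; g ≡ 0 at y ∈ ∅; common: ∅.
  x = 10: f ≡ 0 at y ∈ {5, 10}; g ≡ 0 at y ∈ ∅; common: ∅.
Collecting: common zeros = {(7, 2)}, so the count is 1.
Comparison with the Bézout bound: 1 ≤ 4 = deg(f)·deg(g), as expected for curves with no common component (the affine F_11-count falls short of the bound because intersections may lie at infinity, over extension fields, or carry multiplicity).


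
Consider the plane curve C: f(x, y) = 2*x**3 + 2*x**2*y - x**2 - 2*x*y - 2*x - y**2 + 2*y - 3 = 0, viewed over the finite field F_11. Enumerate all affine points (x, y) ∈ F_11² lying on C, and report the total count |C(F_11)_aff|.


Affine F_11-points: {(0, 4), (0, 9), (2, 8), (2, 9), (5, 1), (5, 8), (6, 9), (7, 3), (7, 6), (10, 7), (10, 10)}; count = 11.

For each of the 121 pairs (x, y) ∈ F_11², evaluate f(x, y) mod 11. Record the zeros.
  x = 0: [0↦8, 1↦9, 2↦8, 3↦5, 4↦0, 5↦4, 6↦6, 7↦6, 8↦4, 9↦0, 10↦5]  zeros at y ∈ {4, 9}
  x = 1: [0↦7, 1↦8, 2↦7, 3↦4, 4↦10, 5↦3, 6↦5, 7↦5, 8↦3, 9↦10, 10↦4]  zeros at y ∈ ∅
  x = 2: [0↦5, 1↦10, 2↦2, 3↦3, 4↦2, 5↦10, 6↦5, 7↦9, 8↦0, 9↦0, 10↦9]  zeros at y ∈ {8, 9}
  x = 3: [0↦3, 1↦5, 2↦5, 3↦3, 4↦10, 5↦4, 6↦7, 7↦8, 8↦7, 9↦4, 10↦10]  zeros at y ∈ ∅
  x = 4: [0↦2, 1↦5, 2↦6, 3↦5, 4↦2, 5↦8, 6↦1, 7↦3, 8↦3, 9↦1, 10↦8]  zeros at y ∈ ∅
  x = 5: [0↦3, 1↦0, 2↦6, 3↦10, 4↦1, 5↦1, 6↦10, 7↦6, 8↦0, 9↦3, 10↦4]  zeros at y ∈ {1, 8}
  x = 6: [0↦7, 1↦2, 2↦6, 3↦8, 4↦8, 5↦6, 6↦2, 7↦7, 8↦10, 9↦0, 10↦10]  zeros at y ∈ {9}
  x = 7: [0↦4, 1↦1, 2↦7, 3↦0, 4↦2, 5↦2, 6↦0, 7↦7, 8↦1, 9↦4, 10↦5]  zeros at y ∈ {3, 6}
  x = 8: [0↦6, 1↦9, 2↦10, 3↦9, 4↦6, 5↦1, 6↦5, 7↦7, 8↦7, 9↦5, 10↦1]  zeros at y ∈ ∅
  x = 9: [0↦3, 1↦5, 2↦5, 3↦3, 4↦10, 5↦4, 6↦7, 7↦8, 8↦7, 9↦4, 10↦10]  zeros at y ∈ ∅
  x = 10: [0↦7, 1↦1, 2↦4, 3↦5, 4↦4, 5↦1, 6↦7, 7↦0, 8↦2, 9↦2, 10↦0]  zeros at y ∈ {7, 10}
Collecting zeros: affine points = {(0, 4), (0, 9), (2, 8), (2, 9), (5, 1), (5, 8), (6, 9), (7, 3), (7, 6), (10, 7), (10, 10)}.
Total count |C(F_11)_aff| = 11.


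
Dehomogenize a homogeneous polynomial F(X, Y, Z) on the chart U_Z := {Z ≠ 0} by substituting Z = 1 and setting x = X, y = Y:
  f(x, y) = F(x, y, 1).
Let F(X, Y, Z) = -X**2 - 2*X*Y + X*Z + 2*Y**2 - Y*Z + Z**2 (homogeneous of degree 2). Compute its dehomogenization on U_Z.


f(x, y) = -x**2 - 2*x*y + x + 2*y**2 - y + 1

On U_Z we set Z = 1. Each monomial c·X^i·Y^j·Z^k in F becomes c·x^i·y^j·1^k = c·x^i·y^j.
Substituting Z = 1: F(X, Y, 1) = -x**2 - 2*x*y + x + 2*y**2 - y + 1.
Note: deg(f) ≤ deg(F) = 2; strict inequality happens when F is divisible by Z (lost terms).


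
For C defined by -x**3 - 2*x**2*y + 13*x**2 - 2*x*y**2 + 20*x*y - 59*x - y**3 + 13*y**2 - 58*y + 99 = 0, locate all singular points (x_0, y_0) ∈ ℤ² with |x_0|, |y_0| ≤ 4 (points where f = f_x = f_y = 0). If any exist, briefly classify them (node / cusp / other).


Singular points: {(3, 2)}; classification: cusp.

Compute partial derivatives:
  f_x = -3*x**2 - 4*x*y + 26*x - 2*y**2 + 20*y - 59.
  f_y = -2*x**2 - 4*x*y + 20*x - 3*y**2 + 26*y - 58.
Scan x_0 ∈ {−4, ..., 4}. For each x_0, f_y(x_0, y) is a polynomial in y; find its integer roots y ∈ {−4, ..., 4}, then test f_x and f at those candidates.
  x = -4: f_y(-4, y) = -3*y**2 + 42*y - 170; no integer root y with |y| ≤ 4.
  x = -3: f_y(-3, y) = -3*y**2 + 38*y - 136; no integer root y with |y| ≤ 4.
  x = -2: f_y(-2, y) = -3*y**2 + 34*y - 106; no integer root y with |y| ≤ 4.
  x = -1: f_y(-1, y) = -3*y**2 + 30*y - 80; no integer root y with |y| ≤ 4.
  x = 0: f_y(0, y) = -3*y**2 + 26*y - 58; no integer root y with |y| ≤ 4.
  x = 1: f_y(1, y) = -3*y**2 + 22*y - 40; vanishes at y ∈ {4}. (1, 4): f_x = -4 ≠ 0.
  x = 2: f_y(2, y) = -3*y**2 + 18*y - 26; no integer root y with |y| ≤ 4.
  x = 3: f_y(3, y) = -3*y**2 + 14*y - 16; vanishes at y ∈ {2}. (3, 2): f_x = 0, f = 0 — SINGULAR.
  x = 4: f_y(4, y) = -3*y**2 + 10*y - 10; no integer root y with |y| ≤ 4.
Only singular point on the grid: (3, 2).
Classify: substitute x = 3 + u, y = 2 + v and expand: f = -u**3 - 2*u**2*v - 2*u*v**2 - v**3 + v**2.
No constant or linear terms (consistent with a singular point). Quadratic part: v**2. Cubic part: -u**3 - 2*u**2*v - 2*u*v**2 - v**3.
The quadratic part v**2 is a perfect square, so there is a single (double) tangent line v = 0, i.e. y = 2. Restricting the cubic part to that line (v = 0) leaves -u**3 ≠ 0, so f is not divisible by v and the branch is v² ≈ u**3 to lowest order — this is a cusp.
Classification: cusp.


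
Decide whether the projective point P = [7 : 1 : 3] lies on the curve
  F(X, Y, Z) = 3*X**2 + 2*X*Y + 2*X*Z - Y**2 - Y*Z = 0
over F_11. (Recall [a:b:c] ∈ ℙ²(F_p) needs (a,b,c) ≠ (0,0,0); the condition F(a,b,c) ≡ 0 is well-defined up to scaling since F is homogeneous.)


F(7,1,3) ≡ 1 (mod 11); P is NOT on the curve.

Evaluate F(7, 1, 3) term-by-term (mod 11).
  3*X**2 ↦ 3·49·1·1 = 147
  2*X*Y ↦ 2·7·1·1 = 14
  2*X*Z ↦ 2·7·1·3 = 42
  -Y**2 ↦ -1·1·1·1 = -1
  -Y*Z ↦ -1·1·1·3 = -3
Sum: F(7, 1, 3) = (147) + (14) + (42) + (-1) + (-3) = 199.
Reducing mod 11: 199 ≡ 1 (mod 11).
Since F(a, b, c) ≡ 1 ≠ 0 (mod 11), P does NOT lie on the curve.


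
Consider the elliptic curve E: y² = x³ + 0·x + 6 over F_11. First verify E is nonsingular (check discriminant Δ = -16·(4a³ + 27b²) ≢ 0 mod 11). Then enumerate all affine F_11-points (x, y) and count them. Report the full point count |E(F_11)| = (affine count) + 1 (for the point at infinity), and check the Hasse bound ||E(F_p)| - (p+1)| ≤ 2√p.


Affine points = {(2, 5), (2, 6), (3, 0), (4, 2), (4, 9), (8, 1), (8, 10), (9, 3), (9, 8), (10, 4), (10, 7)}; affine count = 11; |E(F_11)| = 12.

Discriminant check: Δ ∝ 4a³ + 27b² = 4·0³ + 27·6² = 4·0 + 27·36 ≡ 4 (mod 11). Nonzero ⇒ E is nonsingular.
For each x ∈ F_11, compute rhs = x³ + 0·x + 6 mod 11, then count y ∈ F_11 with y² ≡ rhs.
  x = 0: rhs = 6, matching y values: none (0 points).
  x = 1: rhs = 7, matching y values: none (0 points).
  x = 2: rhs = 3, matching y values: 5, 6 (2 points).
  x = 3: rhs = 0, matching y values: 0 (1 points).
  x = 4: rhs = 4, matching y values: 2, 9 (2 points).
  x = 5: rhs = 10, matching y values: none (0 points).
  x = 6: rhs = 2, matching y values: none (0 points).
  x = 7: rhs = 8, matching y values: none (0 points).
  x = 8: rhs = 1, matching y values: 1, 10 (2 points).
  x = 9: rhs = 9, matching y values: 3, 8 (2 points).
  x = 10: rhs = 5, matching y values: 4, 7 (2 points).
Total affine count: 11.
Full point count |E(F_11)| = 11 + 1 = 12.
Hasse bound: |12 − (11+1)| = |0| = 0 ≤ 2√11 ≈ 6.6332 ✓.
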